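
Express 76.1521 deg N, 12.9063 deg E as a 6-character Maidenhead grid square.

JQ66kd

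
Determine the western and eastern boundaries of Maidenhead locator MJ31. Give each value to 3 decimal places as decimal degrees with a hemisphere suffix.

66.000° E, 68.000° E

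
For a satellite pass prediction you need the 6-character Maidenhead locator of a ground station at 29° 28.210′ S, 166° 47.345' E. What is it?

RG30jm

Offset from 180°W / 90°S: lon 346.7891°, lat 60.5298°.
Field (20°×10°, letters A–R): lon ⌊346.7891/20⌋ = 17 → R; lat ⌊60.5298/10⌋ = 6 → G.
Square (2°×1°, digits 0–9): lon ⌊6.7891/2⌋ = 3; lat ⌊0.5298/1⌋ = 0.
Subsquare (5′×2.5′, letters a–x): lon ⌊0.7891/0.0833333⌋ = 9 → j; lat ⌊0.5298/0.0416667⌋ = 12 → m.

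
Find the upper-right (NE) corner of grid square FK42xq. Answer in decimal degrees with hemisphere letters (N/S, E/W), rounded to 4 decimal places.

12.7083° N, 70.0000° W

Field F=5, K=10: +5·20° lon, +10·10° lat → SW at lon -80°, lat 10°.
Square 4, 2: +4·2° lon, +2·1° lat → SW at lon -72°, lat 12°.
Subsquare x=23, q=16: +23·0.0833333° lon, +16·0.0416667° lat → SW at lon -70.0833°, lat 12.6667°.
Cell spans 0.0833333° lon × 0.0416667° lat. NE corner is SW corner plus one full cell.
latitude 12.7083° N, longitude 70.0000° W.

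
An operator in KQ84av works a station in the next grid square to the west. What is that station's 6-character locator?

KQ74xv

Longitude subsquare a = 0; −1 → -1, wraps to 23 = x, carry into square.
Longitude square 8; −1 → 7.
The latitude characters are unchanged.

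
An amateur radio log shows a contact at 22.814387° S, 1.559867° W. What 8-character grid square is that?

IG97fe24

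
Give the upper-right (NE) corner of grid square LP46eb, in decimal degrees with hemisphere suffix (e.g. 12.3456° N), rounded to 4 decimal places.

Field L=11, P=15: +11·20° lon, +15·10° lat → SW at lon 40°, lat 60°.
Square 4, 6: +4·2° lon, +6·1° lat → SW at lon 48°, lat 66°.
Subsquare e=4, b=1: +4·0.0833333° lon, +1·0.0416667° lat → SW at lon 48.3333°, lat 66.0417°.
Cell spans 0.0833333° lon × 0.0416667° lat. NE corner is SW corner plus one full cell.
latitude 66.0833° N, longitude 48.4167° E.

66.0833° N, 48.4167° E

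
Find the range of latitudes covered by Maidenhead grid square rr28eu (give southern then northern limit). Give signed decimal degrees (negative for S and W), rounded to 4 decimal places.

Field R=17, R=17: +17·20° lon, +17·10° lat → SW at lon 160°, lat 80°.
Square 2, 8: +2·2° lon, +8·1° lat → SW at lon 164°, lat 88°.
Subsquare e=4, u=20: +4·0.0833333° lon, +20·0.0416667° lat → SW at lon 164.333°, lat 88.8333°.
Cell spans 0.0833333° lon × 0.0416667° lat.
south 88.8333, north 88.8750.

88.8333, 88.8750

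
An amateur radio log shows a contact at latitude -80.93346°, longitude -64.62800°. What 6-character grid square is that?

FA79qb

Add 180° to longitude and 90° to latitude: 115.3720, 9.0665.
Field (20°×10°, letters A–R): 115.3720/20 → 5 → F, 9.0665/10 → 0 → A; chars FA.
Square (2°×1°, digits 0–9): 15.3720/2 → 7, 9.0665/1 → 9; chars 79.
Subsquare (5′×2.5′, letters a–x): 1.3720/0.0833333 → 16 → q, 0.0665/0.0416667 → 1 → b; chars qb.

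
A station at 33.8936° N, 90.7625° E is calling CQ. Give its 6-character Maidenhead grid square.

NM53jv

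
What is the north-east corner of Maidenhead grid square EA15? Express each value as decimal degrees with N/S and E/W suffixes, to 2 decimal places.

84.00° S, 96.00° W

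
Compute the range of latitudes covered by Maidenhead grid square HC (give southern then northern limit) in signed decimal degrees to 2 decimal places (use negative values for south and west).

-70.00, -60.00

Field H=7, C=2: +7·20° lon, +2·10° lat → SW at lon -40°, lat -70°.
Cell spans 20° lon × 10° lat.
south -70.00, north -60.00.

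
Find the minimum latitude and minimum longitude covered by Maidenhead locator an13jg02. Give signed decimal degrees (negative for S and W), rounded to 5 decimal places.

43.25833, -177.25000

Field A=0, N=13: +0·20° lon, +13·10° lat → SW at lon -180°, lat 40°.
Square 1, 3: +1·2° lon, +3·1° lat → SW at lon -178°, lat 43°.
Subsquare j=9, g=6: +9·0.0833333° lon, +6·0.0416667° lat → SW at lon -177.25°, lat 43.25°.
Extended square 0, 2: +0·0.00833333° lon, +2·0.00416667° lat → SW at lon -177.25°, lat 43.2583°.
latitude 43.25833, longitude -177.25000.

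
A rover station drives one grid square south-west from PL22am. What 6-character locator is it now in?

Longitude subsquare a = 0; −1 → -1, wraps to 23 = x, carry into square.
Longitude square 2; −1 → 1.
Latitude subsquare m = 12; −1 → 11 = l.

PL12xl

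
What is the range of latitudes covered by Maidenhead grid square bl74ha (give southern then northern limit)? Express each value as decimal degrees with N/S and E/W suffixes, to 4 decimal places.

Field B=1, L=11: +1·20° lon, +11·10° lat → SW at lon -160°, lat 20°.
Square 7, 4: +7·2° lon, +4·1° lat → SW at lon -146°, lat 24°.
Subsquare h=7, a=0: +7·0.0833333° lon, +0·0.0416667° lat → SW at lon -145.417°, lat 24°.
Cell spans 0.0833333° lon × 0.0416667° lat.
south 24.0000° N, north 24.0417° N.

24.0000° N, 24.0417° N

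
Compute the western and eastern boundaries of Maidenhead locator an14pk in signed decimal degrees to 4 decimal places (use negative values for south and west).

Field A=0, N=13: +0·20° lon, +13·10° lat → SW at lon -180°, lat 40°.
Square 1, 4: +1·2° lon, +4·1° lat → SW at lon -178°, lat 44°.
Subsquare p=15, k=10: +15·0.0833333° lon, +10·0.0416667° lat → SW at lon -176.75°, lat 44.4167°.
Cell spans 0.0833333° lon × 0.0416667° lat.
west -176.7500, east -176.6667.

-176.7500, -176.6667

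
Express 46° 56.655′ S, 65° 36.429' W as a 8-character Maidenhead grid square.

Offset from 180°W / 90°S: lon 114.39285°, lat 43.05575°.
Field (20°×10°, letters A–R): lon ⌊114.39285/20⌋ = 5 → F; lat ⌊43.05575/10⌋ = 4 → E.
Square (2°×1°, digits 0–9): lon ⌊14.39285/2⌋ = 7; lat ⌊3.05575/1⌋ = 3.
Subsquare (5′×2.5′, letters a–x): lon ⌊0.39285/0.0833333⌋ = 4 → e; lat ⌊0.05575/0.0416667⌋ = 1 → b.
Extended square (30″×15″, digits 0–9): lon ⌊0.05952/0.00833333⌋ = 7; lat ⌊0.01408/0.00416667⌋ = 3.

FE73eb73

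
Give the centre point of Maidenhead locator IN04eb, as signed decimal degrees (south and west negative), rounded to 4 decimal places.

44.0625, -19.6250

Field I=8, N=13: +8·20° lon, +13·10° lat → SW at lon -20°, lat 40°.
Square 0, 4: +0·2° lon, +4·1° lat → SW at lon -20°, lat 44°.
Subsquare e=4, b=1: +4·0.0833333° lon, +1·0.0416667° lat → SW at lon -19.6667°, lat 44.0417°.
Cell spans 0.0833333° lon × 0.0416667° lat. Centre is SW corner plus half of each.
latitude 44.0625, longitude -19.6250.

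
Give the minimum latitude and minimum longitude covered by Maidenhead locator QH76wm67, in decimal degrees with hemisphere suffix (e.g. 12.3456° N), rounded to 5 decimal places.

Field Q=16, H=7: +16·20° lon, +7·10° lat → SW at lon 140°, lat -20°.
Square 7, 6: +7·2° lon, +6·1° lat → SW at lon 154°, lat -14°.
Subsquare w=22, m=12: +22·0.0833333° lon, +12·0.0416667° lat → SW at lon 155.833°, lat -13.5°.
Extended square 6, 7: +6·0.00833333° lon, +7·0.00416667° lat → SW at lon 155.883°, lat -13.4708°.
latitude 13.47083° S, longitude 155.88333° E.

13.47083° S, 155.88333° E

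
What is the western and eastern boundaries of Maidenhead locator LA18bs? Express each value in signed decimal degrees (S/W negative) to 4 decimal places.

42.0833, 42.1667

Field L=11, A=0: +11·20° lon, +0·10° lat → SW at lon 40°, lat -90°.
Square 1, 8: +1·2° lon, +8·1° lat → SW at lon 42°, lat -82°.
Subsquare b=1, s=18: +1·0.0833333° lon, +18·0.0416667° lat → SW at lon 42.0833°, lat -81.25°.
Cell spans 0.0833333° lon × 0.0416667° lat.
west 42.0833, east 42.1667.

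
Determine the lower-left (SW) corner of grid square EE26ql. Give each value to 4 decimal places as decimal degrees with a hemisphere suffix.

Field E=4, E=4: +4·20° lon, +4·10° lat → SW at lon -100°, lat -50°.
Square 2, 6: +2·2° lon, +6·1° lat → SW at lon -96°, lat -44°.
Subsquare q=16, l=11: +16·0.0833333° lon, +11·0.0416667° lat → SW at lon -94.6667°, lat -43.5417°.
latitude 43.5417° S, longitude 94.6667° W.

43.5417° S, 94.6667° W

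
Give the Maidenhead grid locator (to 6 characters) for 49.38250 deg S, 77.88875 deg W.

FE10bo

Offset from 180°W / 90°S: lon 102.1112°, lat 40.6175°.
Field: lon ⌊102.1112/20⌋ = 5 → F; lat ⌊40.6175/10⌋ = 4 → E.
Square: lon ⌊2.1112/2⌋ = 1; lat ⌊0.6175/1⌋ = 0.
Subsquare: lon ⌊0.1112/0.0833333⌋ = 1 → b; lat ⌊0.6175/0.0416667⌋ = 14 → o.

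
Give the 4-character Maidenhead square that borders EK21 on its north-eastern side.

Longitude square 2; +1 → 3.
Latitude square 1; +1 → 2.

EK32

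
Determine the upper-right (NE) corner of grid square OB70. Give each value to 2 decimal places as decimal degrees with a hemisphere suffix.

79.00° S, 116.00° E

Field O=14, B=1: +14·20° lon, +1·10° lat → SW at lon 100°, lat -80°.
Square 7, 0: +7·2° lon, +0·1° lat → SW at lon 114°, lat -80°.
Cell spans 2° lon × 1° lat. NE corner is SW corner plus one full cell.
latitude 79.00° S, longitude 116.00° E.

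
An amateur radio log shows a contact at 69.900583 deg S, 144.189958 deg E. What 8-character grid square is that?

Shift to the Maidenhead origin (180°W, 90°S): lon 324.18996, lat 20.09942.
Field: lon ⌊324.18996/20⌋ = 16 → Q; lat ⌊20.09942/10⌋ = 2 → C.
Square: lon ⌊4.18996/2⌋ = 2; lat ⌊0.09942/1⌋ = 0.
Subsquare: lon ⌊0.18996/0.0833333⌋ = 2 → c; lat ⌊0.09942/0.0416667⌋ = 2 → c.
Extended square: lon ⌊0.02329/0.00833333⌋ = 2; lat ⌊0.01608/0.00416667⌋ = 3.

QC20cc23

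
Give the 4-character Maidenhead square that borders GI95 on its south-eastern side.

Longitude square 9; +1 → 10, wraps to 0, carry into field.
Longitude field G = 6; +1 → 7 = H.
Latitude square 5; −1 → 4.

HI04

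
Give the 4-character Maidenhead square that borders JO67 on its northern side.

JO68

Latitude square 7; +1 → 8.
The longitude characters are unchanged.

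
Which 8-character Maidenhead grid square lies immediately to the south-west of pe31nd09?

PE31md98

Longitude extended square 0; −1 → -1, wraps to 9, carry into subsquare.
Longitude subsquare n = 13; −1 → 12 = m.
Latitude extended square 9; −1 → 8.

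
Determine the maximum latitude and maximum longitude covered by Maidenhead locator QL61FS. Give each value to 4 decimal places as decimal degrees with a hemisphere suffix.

21.7917° N, 152.5000° E

Field Q=16, L=11: +16·20° lon, +11·10° lat → SW at lon 140°, lat 20°.
Square 6, 1: +6·2° lon, +1·1° lat → SW at lon 152°, lat 21°.
Subsquare f=5, s=18: +5·0.0833333° lon, +18·0.0416667° lat → SW at lon 152.417°, lat 21.75°.
Cell spans 0.0833333° lon × 0.0416667° lat. NE corner is SW corner plus one full cell.
latitude 21.7917° N, longitude 152.5000° E.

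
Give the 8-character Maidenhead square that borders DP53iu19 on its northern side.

Latitude extended square 9; +1 → 10, wraps to 0, carry into subsquare.
Latitude subsquare u = 20; +1 → 21 = v.
The longitude characters are unchanged.

DP53iv10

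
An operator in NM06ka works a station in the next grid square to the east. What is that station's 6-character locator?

NM06la

Longitude subsquare k = 10; +1 → 11 = l.
The latitude characters are unchanged.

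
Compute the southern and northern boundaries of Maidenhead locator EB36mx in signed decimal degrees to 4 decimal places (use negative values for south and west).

Field E=4, B=1: +4·20° lon, +1·10° lat → SW at lon -100°, lat -80°.
Square 3, 6: +3·2° lon, +6·1° lat → SW at lon -94°, lat -74°.
Subsquare m=12, x=23: +12·0.0833333° lon, +23·0.0416667° lat → SW at lon -93°, lat -73.0417°.
Cell spans 0.0833333° lon × 0.0416667° lat.
south -73.0417, north -73.0000.

-73.0417, -73.0000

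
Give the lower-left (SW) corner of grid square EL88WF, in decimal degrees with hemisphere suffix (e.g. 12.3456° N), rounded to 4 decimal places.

Field E=4, L=11: +4·20° lon, +11·10° lat → SW at lon -100°, lat 20°.
Square 8, 8: +8·2° lon, +8·1° lat → SW at lon -84°, lat 28°.
Subsquare w=22, f=5: +22·0.0833333° lon, +5·0.0416667° lat → SW at lon -82.1667°, lat 28.2083°.
latitude 28.2083° N, longitude 82.1667° W.

28.2083° N, 82.1667° W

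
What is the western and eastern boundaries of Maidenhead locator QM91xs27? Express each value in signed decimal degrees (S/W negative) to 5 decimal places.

159.93333, 159.94167

Field Q=16, M=12: +16·20° lon, +12·10° lat → SW at lon 140°, lat 30°.
Square 9, 1: +9·2° lon, +1·1° lat → SW at lon 158°, lat 31°.
Subsquare x=23, s=18: +23·0.0833333° lon, +18·0.0416667° lat → SW at lon 159.917°, lat 31.75°.
Extended square 2, 7: +2·0.00833333° lon, +7·0.00416667° lat → SW at lon 159.933°, lat 31.7792°.
Cell spans 0.00833333° lon × 0.00416667° lat.
west 159.93333, east 159.94167.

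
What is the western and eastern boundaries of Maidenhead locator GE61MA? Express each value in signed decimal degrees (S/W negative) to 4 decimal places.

Field G=6, E=4: +6·20° lon, +4·10° lat → SW at lon -60°, lat -50°.
Square 6, 1: +6·2° lon, +1·1° lat → SW at lon -48°, lat -49°.
Subsquare m=12, a=0: +12·0.0833333° lon, +0·0.0416667° lat → SW at lon -47°, lat -49°.
Cell spans 0.0833333° lon × 0.0416667° lat.
west -47.0000, east -46.9167.

-47.0000, -46.9167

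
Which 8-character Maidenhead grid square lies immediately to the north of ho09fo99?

HO09fp90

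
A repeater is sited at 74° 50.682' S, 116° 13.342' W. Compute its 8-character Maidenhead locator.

DB15vd37

Add 180° to longitude and 90° to latitude: 63.77763, 15.15530.
Field: lon ⌊63.77763/20⌋ = 3 → D; lat ⌊15.15530/10⌋ = 1 → B.
Square: lon ⌊3.77763/2⌋ = 1; lat ⌊5.15530/1⌋ = 5.
Subsquare: lon ⌊1.77763/0.0833333⌋ = 21 → v; lat ⌊0.15530/0.0416667⌋ = 3 → d.
Extended square: lon ⌊0.02763/0.00833333⌋ = 3; lat ⌊0.03030/0.00416667⌋ = 7.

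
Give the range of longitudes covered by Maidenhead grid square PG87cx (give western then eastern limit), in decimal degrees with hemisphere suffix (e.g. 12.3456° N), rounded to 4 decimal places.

Field P=15, G=6: +15·20° lon, +6·10° lat → SW at lon 120°, lat -30°.
Square 8, 7: +8·2° lon, +7·1° lat → SW at lon 136°, lat -23°.
Subsquare c=2, x=23: +2·0.0833333° lon, +23·0.0416667° lat → SW at lon 136.167°, lat -22.0417°.
Cell spans 0.0833333° lon × 0.0416667° lat.
west 136.1667° E, east 136.2500° E.

136.1667° E, 136.2500° E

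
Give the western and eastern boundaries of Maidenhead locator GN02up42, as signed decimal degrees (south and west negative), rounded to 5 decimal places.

-58.30000, -58.29167

Field G=6, N=13: +6·20° lon, +13·10° lat → SW at lon -60°, lat 40°.
Square 0, 2: +0·2° lon, +2·1° lat → SW at lon -60°, lat 42°.
Subsquare u=20, p=15: +20·0.0833333° lon, +15·0.0416667° lat → SW at lon -58.3333°, lat 42.625°.
Extended square 4, 2: +4·0.00833333° lon, +2·0.00416667° lat → SW at lon -58.3°, lat 42.6333°.
Cell spans 0.00833333° lon × 0.00416667° lat.
west -58.30000, east -58.29167.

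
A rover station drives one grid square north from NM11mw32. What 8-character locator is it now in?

NM11mw33

Latitude extended square 2; +1 → 3.
The longitude characters are unchanged.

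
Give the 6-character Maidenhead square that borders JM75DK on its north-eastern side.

Longitude subsquare d = 3; +1 → 4 = e.
Latitude subsquare k = 10; +1 → 11 = l.

JM75el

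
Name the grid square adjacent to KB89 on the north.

Latitude square 9; +1 → 10, wraps to 0, carry into field.
Latitude field B = 1; +1 → 2 = C.
The longitude characters are unchanged.

KC80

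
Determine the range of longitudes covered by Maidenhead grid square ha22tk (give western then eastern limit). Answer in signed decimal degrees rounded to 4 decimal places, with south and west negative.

-34.4167, -34.3333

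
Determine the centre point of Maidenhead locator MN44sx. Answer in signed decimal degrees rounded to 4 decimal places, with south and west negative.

44.9792, 69.5417

Field M=12, N=13: +12·20° lon, +13·10° lat → SW at lon 60°, lat 40°.
Square 4, 4: +4·2° lon, +4·1° lat → SW at lon 68°, lat 44°.
Subsquare s=18, x=23: +18·0.0833333° lon, +23·0.0416667° lat → SW at lon 69.5°, lat 44.9583°.
Cell spans 0.0833333° lon × 0.0416667° lat. Centre is SW corner plus half of each.
latitude 44.9792, longitude 69.5417.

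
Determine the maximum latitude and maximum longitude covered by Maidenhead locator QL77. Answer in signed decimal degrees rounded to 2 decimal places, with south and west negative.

28.00, 156.00

Field Q=16, L=11: +16·20° lon, +11·10° lat → SW at lon 140°, lat 20°.
Square 7, 7: +7·2° lon, +7·1° lat → SW at lon 154°, lat 27°.
Cell spans 2° lon × 1° lat. NE corner is SW corner plus one full cell.
latitude 28.00, longitude 156.00.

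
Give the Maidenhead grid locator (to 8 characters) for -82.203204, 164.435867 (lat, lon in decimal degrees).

Add 180° to longitude and 90° to latitude: 344.43587, 7.79680.
Field: lon ⌊344.43587/20⌋ = 17 → R; lat ⌊7.79680/10⌋ = 0 → A.
Square: lon ⌊4.43587/2⌋ = 2; lat ⌊7.79680/1⌋ = 7.
Subsquare: lon ⌊0.43587/0.0833333⌋ = 5 → f; lat ⌊0.79680/0.0416667⌋ = 19 → t.
Extended square: lon ⌊0.01920/0.00833333⌋ = 2; lat ⌊0.00513/0.00416667⌋ = 1.

RA27ft21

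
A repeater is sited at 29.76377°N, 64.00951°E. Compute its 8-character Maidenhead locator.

Offset from 180°W / 90°S: lon 244.00951°, lat 119.76377°.
Field: lon ⌊244.00951/20⌋ = 12 → M; lat ⌊119.76377/10⌋ = 11 → L.
Square: lon ⌊4.00951/2⌋ = 2; lat ⌊9.76377/1⌋ = 9.
Subsquare: lon ⌊0.00951/0.0833333⌋ = 0 → a; lat ⌊0.76377/0.0416667⌋ = 18 → s.
Extended square: lon ⌊0.00951/0.00833333⌋ = 1; lat ⌊0.01377/0.00416667⌋ = 3.

ML29as13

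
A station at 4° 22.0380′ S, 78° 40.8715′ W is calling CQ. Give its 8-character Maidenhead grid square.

FI05pp81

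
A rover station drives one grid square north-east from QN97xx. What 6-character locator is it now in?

RN08aa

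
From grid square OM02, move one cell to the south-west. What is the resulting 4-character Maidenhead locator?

NM91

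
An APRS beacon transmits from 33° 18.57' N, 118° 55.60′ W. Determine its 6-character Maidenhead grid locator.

DM03mh

Add 180° to longitude and 90° to latitude: 61.0733, 123.3095.
Field: 61.0733/20 → 3 → D, 123.3095/10 → 12 → M; chars DM.
Square: 1.0733/2 → 0, 3.3095/1 → 3; chars 03.
Subsquare: 1.0733/0.0833333 → 12 → m, 0.3095/0.0416667 → 7 → h; chars mh.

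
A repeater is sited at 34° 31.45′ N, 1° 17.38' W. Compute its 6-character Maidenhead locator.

IM94im

Offset from 180°W / 90°S: lon 178.7103°, lat 124.5242°.
Field: lon ⌊178.7103/20⌋ = 8 → I; lat ⌊124.5242/10⌋ = 12 → M.
Square: lon ⌊18.7103/2⌋ = 9; lat ⌊4.5242/1⌋ = 4.
Subsquare: lon ⌊0.7103/0.0833333⌋ = 8 → i; lat ⌊0.5242/0.0416667⌋ = 12 → m.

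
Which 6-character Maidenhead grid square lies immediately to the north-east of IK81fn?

Longitude subsquare f = 5; +1 → 6 = g.
Latitude subsquare n = 13; +1 → 14 = o.

IK81go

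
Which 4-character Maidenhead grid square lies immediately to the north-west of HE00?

GE91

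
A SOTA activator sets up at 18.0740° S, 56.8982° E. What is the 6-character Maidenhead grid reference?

LH81kw

Offset from 180°W / 90°S: lon 236.8982°, lat 71.9260°.
Field (20°×10°, letters A–R): 236.8982/20 → 11 → L, 71.9260/10 → 7 → H; chars LH.
Square (2°×1°, digits 0–9): 16.8982/2 → 8, 1.9260/1 → 1; chars 81.
Subsquare (5′×2.5′, letters a–x): 0.8982/0.0833333 → 10 → k, 0.9260/0.0416667 → 22 → w; chars kw.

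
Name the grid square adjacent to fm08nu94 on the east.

FM08ou04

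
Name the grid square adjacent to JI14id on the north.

JI14ie

Latitude subsquare d = 3; +1 → 4 = e.
The longitude characters are unchanged.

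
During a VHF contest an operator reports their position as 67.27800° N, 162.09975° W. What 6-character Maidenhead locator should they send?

AP87wg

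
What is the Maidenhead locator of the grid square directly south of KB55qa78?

KB55qa77

Latitude extended square 8; −1 → 7.
The longitude characters are unchanged.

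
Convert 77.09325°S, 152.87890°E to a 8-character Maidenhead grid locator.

QB62kv57

Add 180° to longitude and 90° to latitude: 332.87890, 12.90675.
Field: 332.87890/20 → 16 → Q, 12.90675/10 → 1 → B; chars QB.
Square: 12.87890/2 → 6, 2.90675/1 → 2; chars 62.
Subsquare: 0.87890/0.0833333 → 10 → k, 0.90675/0.0416667 → 21 → v; chars kv.
Extended square: 0.04557/0.00833333 → 5, 0.03175/0.00416667 → 7; chars 57.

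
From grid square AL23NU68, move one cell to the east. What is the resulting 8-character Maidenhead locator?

Longitude extended square 6; +1 → 7.
The latitude characters are unchanged.

AL23nu78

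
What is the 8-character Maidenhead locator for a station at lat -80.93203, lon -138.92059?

CA09mb96

Offset from 180°W / 90°S: lon 41.07941°, lat 9.06797°.
Field: lon ⌊41.07941/20⌋ = 2 → C; lat ⌊9.06797/10⌋ = 0 → A.
Square: lon ⌊1.07941/2⌋ = 0; lat ⌊9.06797/1⌋ = 9.
Subsquare: lon ⌊1.07941/0.0833333⌋ = 12 → m; lat ⌊0.06797/0.0416667⌋ = 1 → b.
Extended square: lon ⌊0.07941/0.00833333⌋ = 9; lat ⌊0.02630/0.00416667⌋ = 6.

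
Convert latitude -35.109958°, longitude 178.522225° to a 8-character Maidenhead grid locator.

Offset from 180°W / 90°S: lon 358.52222°, lat 54.89004°.
Field: 358.52222/20 → 17 → R, 54.89004/10 → 5 → F; chars RF.
Square: 18.52222/2 → 9, 4.89004/1 → 4; chars 94.
Subsquare: 0.52222/0.0833333 → 6 → g, 0.89004/0.0416667 → 21 → v; chars gv.
Extended square: 0.02222/0.00833333 → 2, 0.01504/0.00416667 → 3; chars 23.

RF94gv23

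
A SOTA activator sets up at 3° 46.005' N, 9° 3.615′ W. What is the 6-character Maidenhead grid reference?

IJ53ls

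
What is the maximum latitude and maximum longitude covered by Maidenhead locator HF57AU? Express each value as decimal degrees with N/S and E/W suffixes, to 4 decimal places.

Field H=7, F=5: +7·20° lon, +5·10° lat → SW at lon -40°, lat -40°.
Square 5, 7: +5·2° lon, +7·1° lat → SW at lon -30°, lat -33°.
Subsquare a=0, u=20: +0·0.0833333° lon, +20·0.0416667° lat → SW at lon -30°, lat -32.1667°.
Cell spans 0.0833333° lon × 0.0416667° lat. NE corner is SW corner plus one full cell.
latitude 32.1250° S, longitude 29.9167° W.

32.1250° S, 29.9167° W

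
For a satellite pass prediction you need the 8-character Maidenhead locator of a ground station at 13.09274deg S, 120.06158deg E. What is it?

Add 180° to longitude and 90° to latitude: 300.06158, 76.90726.
Field (20°×10°, letters A–R): 300.06158/20 → 15 → P, 76.90726/10 → 7 → H; chars PH.
Square (2°×1°, digits 0–9): 0.06158/2 → 0, 6.90726/1 → 6; chars 06.
Subsquare (5′×2.5′, letters a–x): 0.06158/0.0833333 → 0 → a, 0.90726/0.0416667 → 21 → v; chars av.
Extended square (30″×15″, digits 0–9): 0.06158/0.00833333 → 7, 0.03226/0.00416667 → 7; chars 77.

PH06av77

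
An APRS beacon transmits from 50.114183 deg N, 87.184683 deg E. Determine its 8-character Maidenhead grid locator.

NO30oc27

Offset from 180°W / 90°S: lon 267.18468°, lat 140.11418°.
Field: 267.18468/20 → 13 → N, 140.11418/10 → 14 → O; chars NO.
Square: 7.18468/2 → 3, 0.11418/1 → 0; chars 30.
Subsquare: 1.18468/0.0833333 → 14 → o, 0.11418/0.0416667 → 2 → c; chars oc.
Extended square: 0.01802/0.00833333 → 2, 0.03085/0.00416667 → 7; chars 27.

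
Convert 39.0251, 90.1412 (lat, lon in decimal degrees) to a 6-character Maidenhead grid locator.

Offset from 180°W / 90°S: lon 270.1412°, lat 129.0251°.
Field: 270.1412/20 → 13 → N, 129.0251/10 → 12 → M; chars NM.
Square: 10.1412/2 → 5, 9.0251/1 → 9; chars 59.
Subsquare: 0.1412/0.0833333 → 1 → b, 0.0251/0.0416667 → 0 → a; chars ba.

NM59ba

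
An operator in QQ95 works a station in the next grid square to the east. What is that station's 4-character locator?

RQ05

Longitude square 9; +1 → 10, wraps to 0, carry into field.
Longitude field Q = 16; +1 → 17 = R.
The latitude characters are unchanged.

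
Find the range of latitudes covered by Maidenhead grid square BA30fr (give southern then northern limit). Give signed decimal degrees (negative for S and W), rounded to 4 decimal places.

Field B=1, A=0: +1·20° lon, +0·10° lat → SW at lon -160°, lat -90°.
Square 3, 0: +3·2° lon, +0·1° lat → SW at lon -154°, lat -90°.
Subsquare f=5, r=17: +5·0.0833333° lon, +17·0.0416667° lat → SW at lon -153.583°, lat -89.2917°.
Cell spans 0.0833333° lon × 0.0416667° lat.
south -89.2917, north -89.2500.

-89.2917, -89.2500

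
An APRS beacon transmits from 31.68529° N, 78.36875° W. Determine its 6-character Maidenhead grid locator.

FM01tq

Add 180° to longitude and 90° to latitude: 101.6312, 121.6853.
Field (20°×10°, letters A–R): lon ⌊101.6312/20⌋ = 5 → F; lat ⌊121.6853/10⌋ = 12 → M.
Square (2°×1°, digits 0–9): lon ⌊1.6312/2⌋ = 0; lat ⌊1.6853/1⌋ = 1.
Subsquare (5′×2.5′, letters a–x): lon ⌊1.6312/0.0833333⌋ = 19 → t; lat ⌊0.6853/0.0416667⌋ = 16 → q.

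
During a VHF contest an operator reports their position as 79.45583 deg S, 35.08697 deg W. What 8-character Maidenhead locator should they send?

HB20kn90

Shift to the Maidenhead origin (180°W, 90°S): lon 144.91303, lat 10.54417.
Field (20°×10°, letters A–R): lon ⌊144.91303/20⌋ = 7 → H; lat ⌊10.54417/10⌋ = 1 → B.
Square (2°×1°, digits 0–9): lon ⌊4.91303/2⌋ = 2; lat ⌊0.54417/1⌋ = 0.
Subsquare (5′×2.5′, letters a–x): lon ⌊0.91303/0.0833333⌋ = 10 → k; lat ⌊0.54417/0.0416667⌋ = 13 → n.
Extended square (30″×15″, digits 0–9): lon ⌊0.07970/0.00833333⌋ = 9; lat ⌊0.00250/0.00416667⌋ = 0.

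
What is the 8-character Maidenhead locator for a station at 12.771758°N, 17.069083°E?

JK82ms85

Shift to the Maidenhead origin (180°W, 90°S): lon 197.06908, lat 102.77176.
Field: lon ⌊197.06908/20⌋ = 9 → J; lat ⌊102.77176/10⌋ = 10 → K.
Square: lon ⌊17.06908/2⌋ = 8; lat ⌊2.77176/1⌋ = 2.
Subsquare: lon ⌊1.06908/0.0833333⌋ = 12 → m; lat ⌊0.77176/0.0416667⌋ = 18 → s.
Extended square: lon ⌊0.06908/0.00833333⌋ = 8; lat ⌊0.02176/0.00416667⌋ = 5.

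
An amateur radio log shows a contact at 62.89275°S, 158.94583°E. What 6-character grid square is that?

Add 180° to longitude and 90° to latitude: 338.9458, 27.1073.
Field: 338.9458/20 → 16 → Q, 27.1073/10 → 2 → C; chars QC.
Square: 18.9458/2 → 9, 7.1073/1 → 7; chars 97.
Subsquare: 0.9458/0.0833333 → 11 → l, 0.1073/0.0416667 → 2 → c; chars lc.

QC97lc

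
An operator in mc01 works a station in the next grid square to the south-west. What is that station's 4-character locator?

LC90

Longitude square 0; −1 → -1, wraps to 9, carry into field.
Longitude field M = 12; −1 → 11 = L.
Latitude square 1; −1 → 0.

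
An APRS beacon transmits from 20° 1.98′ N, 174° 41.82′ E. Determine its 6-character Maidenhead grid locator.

Add 180° to longitude and 90° to latitude: 354.6970, 110.0330.
Field: lon ⌊354.6970/20⌋ = 17 → R; lat ⌊110.0330/10⌋ = 11 → L.
Square: lon ⌊14.6970/2⌋ = 7; lat ⌊0.0330/1⌋ = 0.
Subsquare: lon ⌊0.6970/0.0833333⌋ = 8 → i; lat ⌊0.0330/0.0416667⌋ = 0 → a.

RL70ia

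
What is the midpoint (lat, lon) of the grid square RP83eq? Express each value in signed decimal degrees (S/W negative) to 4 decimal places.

Field R=17, P=15: +17·20° lon, +15·10° lat → SW at lon 160°, lat 60°.
Square 8, 3: +8·2° lon, +3·1° lat → SW at lon 176°, lat 63°.
Subsquare e=4, q=16: +4·0.0833333° lon, +16·0.0416667° lat → SW at lon 176.333°, lat 63.6667°.
Cell spans 0.0833333° lon × 0.0416667° lat. Centre is SW corner plus half of each.
latitude 63.6875, longitude 176.3750.

63.6875, 176.3750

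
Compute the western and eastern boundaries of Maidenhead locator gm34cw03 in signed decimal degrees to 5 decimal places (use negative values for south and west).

-53.83333, -53.82500

Field G=6, M=12: +6·20° lon, +12·10° lat → SW at lon -60°, lat 30°.
Square 3, 4: +3·2° lon, +4·1° lat → SW at lon -54°, lat 34°.
Subsquare c=2, w=22: +2·0.0833333° lon, +22·0.0416667° lat → SW at lon -53.8333°, lat 34.9167°.
Extended square 0, 3: +0·0.00833333° lon, +3·0.00416667° lat → SW at lon -53.8333°, lat 34.9292°.
Cell spans 0.00833333° lon × 0.00416667° lat.
west -53.83333, east -53.82500.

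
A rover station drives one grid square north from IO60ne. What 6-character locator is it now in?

IO60nf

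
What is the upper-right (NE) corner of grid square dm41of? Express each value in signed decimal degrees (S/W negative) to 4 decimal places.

31.2500, -110.7500

Field D=3, M=12: +3·20° lon, +12·10° lat → SW at lon -120°, lat 30°.
Square 4, 1: +4·2° lon, +1·1° lat → SW at lon -112°, lat 31°.
Subsquare o=14, f=5: +14·0.0833333° lon, +5·0.0416667° lat → SW at lon -110.833°, lat 31.2083°.
Cell spans 0.0833333° lon × 0.0416667° lat. NE corner is SW corner plus one full cell.
latitude 31.2500, longitude -110.7500.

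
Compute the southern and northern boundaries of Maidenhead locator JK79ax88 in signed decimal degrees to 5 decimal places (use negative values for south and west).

19.99167, 19.99583

Field J=9, K=10: +9·20° lon, +10·10° lat → SW at lon 0°, lat 10°.
Square 7, 9: +7·2° lon, +9·1° lat → SW at lon 14°, lat 19°.
Subsquare a=0, x=23: +0·0.0833333° lon, +23·0.0416667° lat → SW at lon 14°, lat 19.9583°.
Extended square 8, 8: +8·0.00833333° lon, +8·0.00416667° lat → SW at lon 14.0667°, lat 19.9917°.
Cell spans 0.00833333° lon × 0.00416667° lat.
south 19.99167, north 19.99583.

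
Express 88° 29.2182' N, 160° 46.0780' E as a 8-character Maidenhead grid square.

RR08jl26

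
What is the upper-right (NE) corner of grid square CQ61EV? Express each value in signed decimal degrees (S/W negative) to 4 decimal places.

Field C=2, Q=16: +2·20° lon, +16·10° lat → SW at lon -140°, lat 70°.
Square 6, 1: +6·2° lon, +1·1° lat → SW at lon -128°, lat 71°.
Subsquare e=4, v=21: +4·0.0833333° lon, +21·0.0416667° lat → SW at lon -127.667°, lat 71.875°.
Cell spans 0.0833333° lon × 0.0416667° lat. NE corner is SW corner plus one full cell.
latitude 71.9167, longitude -127.5833.

71.9167, -127.5833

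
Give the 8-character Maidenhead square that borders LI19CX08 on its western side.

Longitude extended square 0; −1 → -1, wraps to 9, carry into subsquare.
Longitude subsquare c = 2; −1 → 1 = b.
The latitude characters are unchanged.

LI19bx98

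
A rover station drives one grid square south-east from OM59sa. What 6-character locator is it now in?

Longitude subsquare s = 18; +1 → 19 = t.
Latitude subsquare a = 0; −1 → -1, wraps to 23 = x, carry into square.
Latitude square 9; −1 → 8.

OM58tx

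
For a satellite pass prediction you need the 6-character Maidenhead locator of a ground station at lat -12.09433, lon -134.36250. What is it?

CH27tv

Offset from 180°W / 90°S: lon 45.6375°, lat 77.9057°.
Field: lon ⌊45.6375/20⌋ = 2 → C; lat ⌊77.9057/10⌋ = 7 → H.
Square: lon ⌊5.6375/2⌋ = 2; lat ⌊7.9057/1⌋ = 7.
Subsquare: lon ⌊1.6375/0.0833333⌋ = 19 → t; lat ⌊0.9057/0.0416667⌋ = 21 → v.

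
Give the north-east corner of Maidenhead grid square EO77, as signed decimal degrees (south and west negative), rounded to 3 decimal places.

58.000, -84.000

Field E=4, O=14: +4·20° lon, +14·10° lat → SW at lon -100°, lat 50°.
Square 7, 7: +7·2° lon, +7·1° lat → SW at lon -86°, lat 57°.
Cell spans 2° lon × 1° lat. NE corner is SW corner plus one full cell.
latitude 58.000, longitude -84.000.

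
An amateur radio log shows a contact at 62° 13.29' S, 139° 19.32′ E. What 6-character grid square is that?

Add 180° to longitude and 90° to latitude: 319.3220, 27.7785.
Field: 319.3220/20 → 15 → P, 27.7785/10 → 2 → C; chars PC.
Square: 19.3220/2 → 9, 7.7785/1 → 7; chars 97.
Subsquare: 1.3220/0.0833333 → 15 → p, 0.7785/0.0416667 → 18 → s; chars ps.

PC97ps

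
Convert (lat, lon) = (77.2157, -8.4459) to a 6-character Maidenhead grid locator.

IQ57sf

Add 180° to longitude and 90° to latitude: 171.5541, 167.2157.
Field: lon ⌊171.5541/20⌋ = 8 → I; lat ⌊167.2157/10⌋ = 16 → Q.
Square: lon ⌊11.5541/2⌋ = 5; lat ⌊7.2157/1⌋ = 7.
Subsquare: lon ⌊1.5541/0.0833333⌋ = 18 → s; lat ⌊0.2157/0.0416667⌋ = 5 → f.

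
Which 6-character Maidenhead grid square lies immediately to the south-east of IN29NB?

IN29oa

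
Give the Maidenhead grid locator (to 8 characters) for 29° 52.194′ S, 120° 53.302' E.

PG00kd61

Shift to the Maidenhead origin (180°W, 90°S): lon 300.88837, lat 60.13010.
Field (20°×10°, letters A–R): lon ⌊300.88837/20⌋ = 15 → P; lat ⌊60.13010/10⌋ = 6 → G.
Square (2°×1°, digits 0–9): lon ⌊0.88837/2⌋ = 0; lat ⌊0.13010/1⌋ = 0.
Subsquare (5′×2.5′, letters a–x): lon ⌊0.88837/0.0833333⌋ = 10 → k; lat ⌊0.13010/0.0416667⌋ = 3 → d.
Extended square (30″×15″, digits 0–9): lon ⌊0.05503/0.00833333⌋ = 6; lat ⌊0.00510/0.00416667⌋ = 1.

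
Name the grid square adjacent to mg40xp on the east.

Longitude subsquare x = 23; +1 → 24, wraps to 0 = a, carry into square.
Longitude square 4; +1 → 5.
The latitude characters are unchanged.

MG50ap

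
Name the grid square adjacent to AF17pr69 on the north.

Latitude extended square 9; +1 → 10, wraps to 0, carry into subsquare.
Latitude subsquare r = 17; +1 → 18 = s.
The longitude characters are unchanged.

AF17ps60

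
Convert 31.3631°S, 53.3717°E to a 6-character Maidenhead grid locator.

Offset from 180°W / 90°S: lon 233.3717°, lat 58.6369°.
Field: lon ⌊233.3717/20⌋ = 11 → L; lat ⌊58.6369/10⌋ = 5 → F.
Square: lon ⌊13.3717/2⌋ = 6; lat ⌊8.6369/1⌋ = 8.
Subsquare: lon ⌊1.3717/0.0833333⌋ = 16 → q; lat ⌊0.6369/0.0416667⌋ = 15 → p.

LF68qp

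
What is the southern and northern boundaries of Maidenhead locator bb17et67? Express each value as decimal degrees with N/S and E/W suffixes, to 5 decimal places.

Field B=1, B=1: +1·20° lon, +1·10° lat → SW at lon -160°, lat -80°.
Square 1, 7: +1·2° lon, +7·1° lat → SW at lon -158°, lat -73°.
Subsquare e=4, t=19: +4·0.0833333° lon, +19·0.0416667° lat → SW at lon -157.667°, lat -72.2083°.
Extended square 6, 7: +6·0.00833333° lon, +7·0.00416667° lat → SW at lon -157.617°, lat -72.1792°.
Cell spans 0.00833333° lon × 0.00416667° lat.
south 72.17917° S, north 72.17500° S.

72.17917° S, 72.17500° S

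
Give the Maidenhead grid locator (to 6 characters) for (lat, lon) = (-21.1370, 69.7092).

MG48uu

Shift to the Maidenhead origin (180°W, 90°S): lon 249.7092, lat 68.8630.
Field: 249.7092/20 → 12 → M, 68.8630/10 → 6 → G; chars MG.
Square: 9.7092/2 → 4, 8.8630/1 → 8; chars 48.
Subsquare: 1.7092/0.0833333 → 20 → u, 0.8630/0.0416667 → 20 → u; chars uu.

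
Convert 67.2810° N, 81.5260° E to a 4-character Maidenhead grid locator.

Shift to the Maidenhead origin (180°W, 90°S): lon 261.53, lat 157.28.
Field: lon ⌊261.53/20⌋ = 13 → N; lat ⌊157.28/10⌋ = 15 → P.
Square: lon ⌊1.53/2⌋ = 0; lat ⌊7.28/1⌋ = 7.

NP07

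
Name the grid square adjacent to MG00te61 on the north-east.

Longitude extended square 6; +1 → 7.
Latitude extended square 1; +1 → 2.

MG00te72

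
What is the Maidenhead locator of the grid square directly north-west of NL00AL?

ML90xm

Longitude subsquare a = 0; −1 → -1, wraps to 23 = x, carry into square.
Longitude square 0; −1 → -1, wraps to 9, carry into field.
Longitude field N = 13; −1 → 12 = M.
Latitude subsquare l = 11; +1 → 12 = m.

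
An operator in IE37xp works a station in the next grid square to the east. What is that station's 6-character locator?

Longitude subsquare x = 23; +1 → 24, wraps to 0 = a, carry into square.
Longitude square 3; +1 → 4.
The latitude characters are unchanged.

IE47ap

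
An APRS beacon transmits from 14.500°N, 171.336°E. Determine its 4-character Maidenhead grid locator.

Shift to the Maidenhead origin (180°W, 90°S): lon 351.34, lat 104.50.
Field: lon ⌊351.34/20⌋ = 17 → R; lat ⌊104.50/10⌋ = 10 → K.
Square: lon ⌊11.34/2⌋ = 5; lat ⌊4.50/1⌋ = 4.

RK54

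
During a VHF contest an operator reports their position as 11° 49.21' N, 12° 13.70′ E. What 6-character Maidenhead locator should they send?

JK61ct

Add 180° to longitude and 90° to latitude: 192.2283, 101.8202.
Field (20°×10°, letters A–R): lon ⌊192.2283/20⌋ = 9 → J; lat ⌊101.8202/10⌋ = 10 → K.
Square (2°×1°, digits 0–9): lon ⌊12.2283/2⌋ = 6; lat ⌊1.8202/1⌋ = 1.
Subsquare (5′×2.5′, letters a–x): lon ⌊0.2283/0.0833333⌋ = 2 → c; lat ⌊0.8202/0.0416667⌋ = 19 → t.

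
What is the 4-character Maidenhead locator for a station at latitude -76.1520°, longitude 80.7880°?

NB03

Add 180° to longitude and 90° to latitude: 260.79, 13.85.
Field: 260.79/20 → 13 → N, 13.85/10 → 1 → B; chars NB.
Square: 0.79/2 → 0, 3.85/1 → 3; chars 03.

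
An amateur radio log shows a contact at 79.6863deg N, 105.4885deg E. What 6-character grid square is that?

Add 180° to longitude and 90° to latitude: 285.4885, 169.6863.
Field (20°×10°, letters A–R): lon ⌊285.4885/20⌋ = 14 → O; lat ⌊169.6863/10⌋ = 16 → Q.
Square (2°×1°, digits 0–9): lon ⌊5.4885/2⌋ = 2; lat ⌊9.6863/1⌋ = 9.
Subsquare (5′×2.5′, letters a–x): lon ⌊1.4885/0.0833333⌋ = 17 → r; lat ⌊0.6863/0.0416667⌋ = 16 → q.

OQ29rq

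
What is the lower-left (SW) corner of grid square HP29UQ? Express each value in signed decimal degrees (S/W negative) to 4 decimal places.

69.6667, -34.3333

Field H=7, P=15: +7·20° lon, +15·10° lat → SW at lon -40°, lat 60°.
Square 2, 9: +2·2° lon, +9·1° lat → SW at lon -36°, lat 69°.
Subsquare u=20, q=16: +20·0.0833333° lon, +16·0.0416667° lat → SW at lon -34.3333°, lat 69.6667°.
latitude 69.6667, longitude -34.3333.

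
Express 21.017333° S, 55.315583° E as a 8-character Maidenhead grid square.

Offset from 180°W / 90°S: lon 235.31558°, lat 68.98267°.
Field: 235.31558/20 → 11 → L, 68.98267/10 → 6 → G; chars LG.
Square: 15.31558/2 → 7, 8.98267/1 → 8; chars 78.
Subsquare: 1.31558/0.0833333 → 15 → p, 0.98267/0.0416667 → 23 → x; chars px.
Extended square: 0.06558/0.00833333 → 7, 0.02433/0.00416667 → 5; chars 75.

LG78px75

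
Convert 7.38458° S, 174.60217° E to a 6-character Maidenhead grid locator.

RI72ho

Add 180° to longitude and 90° to latitude: 354.6022, 82.6154.
Field: 354.6022/20 → 17 → R, 82.6154/10 → 8 → I; chars RI.
Square: 14.6022/2 → 7, 2.6154/1 → 2; chars 72.
Subsquare: 0.6022/0.0833333 → 7 → h, 0.6154/0.0416667 → 14 → o; chars ho.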